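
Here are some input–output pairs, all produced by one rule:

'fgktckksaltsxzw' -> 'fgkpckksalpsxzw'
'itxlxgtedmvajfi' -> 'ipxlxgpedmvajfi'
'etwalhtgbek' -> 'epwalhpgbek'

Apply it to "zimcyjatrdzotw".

zimcyjaprdzopw

Each output is the input with this applied: replace every "t" with "p".
For "zimcyjatrdzotw" the result is "zimcyjaprdzopw".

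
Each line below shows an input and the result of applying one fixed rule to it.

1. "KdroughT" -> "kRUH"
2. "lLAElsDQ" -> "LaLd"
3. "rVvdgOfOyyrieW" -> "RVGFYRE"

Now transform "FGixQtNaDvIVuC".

fIqndiU

The transformation: flip the case of every letter, then keep every other character starting from the first (positions 1st, 3rd, 5th, ...).
Starting from "FGixQtNaDvIVuC": after the first operation, "fgIXqTnAdVivUc"; after the second, "fIqndiU".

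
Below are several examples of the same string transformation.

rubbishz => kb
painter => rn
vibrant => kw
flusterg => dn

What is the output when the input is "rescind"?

bw

In each case the input is transformed by: shift every letter 9 places forward in the alphabet (wrapping around), then keep one character in every 3, starting at position 3 (positions 3rd, 6th, 9th, ...).
Starting from "rescind": after the first operation, "anblrwm"; after the second, "bw".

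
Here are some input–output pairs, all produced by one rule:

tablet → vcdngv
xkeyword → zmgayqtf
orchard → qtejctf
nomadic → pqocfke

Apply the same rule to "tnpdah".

vprfcj

In each case the input is transformed by: shift every letter 2 places forward in the alphabet (wrapping around).
Doing the same to "tnpdah": "vprfcj".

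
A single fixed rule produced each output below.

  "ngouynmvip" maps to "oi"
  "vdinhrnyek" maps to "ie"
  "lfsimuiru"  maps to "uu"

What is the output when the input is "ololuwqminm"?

oi

The rule is to keep one character in every 3, starting at position 3 (positions 3rd, 6th, 9th, ...), then keep only the vowels.
On "ololuwqminm": the first step gives "owi", and the second then gives "oi".
(Check on "vdinhrnyek": → "ire" → "ie" ✓)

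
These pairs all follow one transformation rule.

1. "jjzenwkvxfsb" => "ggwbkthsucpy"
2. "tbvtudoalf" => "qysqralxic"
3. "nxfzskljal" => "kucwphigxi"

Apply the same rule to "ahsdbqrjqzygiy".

Each output is the input with this applied: shift every letter 3 places backward in the alphabet (wrapping around).
For "ahsdbqrjqzygiy" the result is "xepaynognwvdfv".

xepaynognwvdfv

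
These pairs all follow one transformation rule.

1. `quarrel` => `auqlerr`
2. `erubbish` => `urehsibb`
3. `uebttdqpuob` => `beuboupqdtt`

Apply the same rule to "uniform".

inumrof

What's happening: reverse the string, then move the last 3 characters to the front (rotate right by 3).
Applying that to "uniform" gives "inumrof".
(Check on "uebttdqpuob": → "boupqdttbeu" → "beuboupqdtt" ✓)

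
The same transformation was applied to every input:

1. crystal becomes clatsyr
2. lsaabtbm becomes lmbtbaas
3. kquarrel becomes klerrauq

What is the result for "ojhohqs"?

What's happening: move the first character to the end, then reverse the string.
Working it through for "ojhohqs": intermediate "jhohqso", final "osqhohj".

osqhohj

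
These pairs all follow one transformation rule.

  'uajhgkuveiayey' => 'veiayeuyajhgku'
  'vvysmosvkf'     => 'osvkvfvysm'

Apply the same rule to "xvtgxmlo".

xmlxovtg

The pattern: swap the first and last characters, then swap the front and back halves of the string.
"xvtgxmlo" → "xmlxovtg".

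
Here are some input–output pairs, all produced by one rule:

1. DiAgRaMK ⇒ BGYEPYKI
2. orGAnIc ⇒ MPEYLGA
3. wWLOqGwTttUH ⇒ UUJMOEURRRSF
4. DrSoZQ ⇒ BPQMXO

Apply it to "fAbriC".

The transformation: shift every letter 2 places backward in the alphabet (wrapping around), then convert every letter to uppercase.
Applying both steps to "fAbriC": "dYzpgA", then "DYZPGA".

DYZPGA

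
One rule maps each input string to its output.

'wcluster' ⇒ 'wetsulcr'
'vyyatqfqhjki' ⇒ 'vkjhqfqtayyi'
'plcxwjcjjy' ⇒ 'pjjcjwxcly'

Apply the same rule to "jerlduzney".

The rule is to swap the first and last characters, then reverse the string.
Working it through for "jerlduzney": intermediate "yerlduznej", final "jenzudlrey".

jenzudlrey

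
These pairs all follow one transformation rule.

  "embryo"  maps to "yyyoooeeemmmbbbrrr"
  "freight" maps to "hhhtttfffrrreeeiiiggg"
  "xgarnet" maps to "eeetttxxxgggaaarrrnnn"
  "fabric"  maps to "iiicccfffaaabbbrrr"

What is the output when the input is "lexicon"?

ooonnnllleeexxxiiiccc

The pattern: move the last 2 characters to the front (rotate right by 2), then repeat every character 3 times.
Applying that to "lexicon" gives "ooonnnllleeexxxiiiccc".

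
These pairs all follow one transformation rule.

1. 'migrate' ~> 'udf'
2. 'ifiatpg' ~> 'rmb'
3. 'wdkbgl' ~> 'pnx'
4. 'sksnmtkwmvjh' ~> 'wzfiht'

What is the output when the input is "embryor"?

yda

What's happening: shift every letter 12 places forward in the alphabet (wrapping around), then keep every other character starting from the second (positions 2nd, 4th, 6th, ...).
On "embryor" that produces "yda".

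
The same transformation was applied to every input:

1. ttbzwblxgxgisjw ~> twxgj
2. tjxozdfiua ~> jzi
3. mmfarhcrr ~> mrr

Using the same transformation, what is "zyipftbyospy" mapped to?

yfyp

What's happening: keep one character in every 3, starting at position 2 (positions 2nd, 5th, 8th, ...).
So "zyipftbyospy" becomes "yfyp".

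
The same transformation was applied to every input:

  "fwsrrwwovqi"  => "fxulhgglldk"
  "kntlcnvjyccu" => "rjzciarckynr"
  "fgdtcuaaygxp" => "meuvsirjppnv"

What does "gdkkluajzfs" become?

uhvszzajpyo

Rule — shift every letter 11 places backward in the alphabet (wrapping around), then move the last 2 characters to the front (rotate right by 2).
Starting from "gdkkluajzfs": after the first operation, "vszzajpyouh"; after the second, "uhvszzajpyo".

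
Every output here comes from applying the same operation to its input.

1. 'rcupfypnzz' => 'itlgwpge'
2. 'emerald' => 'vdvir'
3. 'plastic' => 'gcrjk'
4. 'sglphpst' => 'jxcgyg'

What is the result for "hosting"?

What's happening: shift every letter 9 places backward in the alphabet (wrapping around), then delete the last 2 characters.
Working it through for "hosting": intermediate "yfjkzex", final "yfjkz".

yfjkz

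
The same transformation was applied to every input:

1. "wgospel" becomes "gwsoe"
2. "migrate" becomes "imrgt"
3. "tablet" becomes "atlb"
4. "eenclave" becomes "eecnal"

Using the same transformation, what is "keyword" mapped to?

ekwyr

The transformation: swap each adjacent pair of characters (1↔2, 3↔4, ...), then delete the last 2 characters.
Working it through for "keyword": intermediate "ekwyrod", final "ekwyr".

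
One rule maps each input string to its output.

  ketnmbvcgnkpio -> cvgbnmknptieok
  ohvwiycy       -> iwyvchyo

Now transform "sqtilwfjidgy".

Looking at the pairs, the operation is to take characters alternately from the front and the back (1st, last, 2nd, 2nd-last, ...), then reverse the string.
Working it through for "sqtilwfjidgy": intermediate "syqgtdiiljwf", final "fwjliidtgqys".

fwjliidtgqys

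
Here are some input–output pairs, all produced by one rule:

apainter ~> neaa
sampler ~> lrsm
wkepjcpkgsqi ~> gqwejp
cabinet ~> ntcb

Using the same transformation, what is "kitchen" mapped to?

hnkt

The pattern: keep every other character starting from the first (positions 1st, 3rd, 5th, ...), then move the last 2 characters to the front (rotate right by 2).
"kitchen" → "kthn" → "hnkt".
(Check on "sampler": → "smlr" → "lrsm" ✓)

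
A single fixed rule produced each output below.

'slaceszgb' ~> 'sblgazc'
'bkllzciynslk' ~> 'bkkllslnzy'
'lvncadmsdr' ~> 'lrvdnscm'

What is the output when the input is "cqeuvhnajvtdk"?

In each case the input is transformed by: take characters alternately from the front and the back (1st, last, 2nd, 2nd-last, ...), then delete the last 2 characters.
Doing the same to "cqeuvhnajvtdk": "ckqdetuvvjh".
(Check on "slaceszgb": → "sblgazcse" → "sblgazc" ✓)

ckqdetuvvjh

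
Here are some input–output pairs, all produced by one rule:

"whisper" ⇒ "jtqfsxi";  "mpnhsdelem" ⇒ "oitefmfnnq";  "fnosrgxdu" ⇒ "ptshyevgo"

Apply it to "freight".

fjhiugs

What's happening: shift every letter 1 place forward in the alphabet (wrapping around), then move the first 2 characters to the end (rotate left by 2).
Applying that to "freight" gives "fjhiugs".
(Check on "whisper": → "xijtqfs" → "jtqfsxi" ✓)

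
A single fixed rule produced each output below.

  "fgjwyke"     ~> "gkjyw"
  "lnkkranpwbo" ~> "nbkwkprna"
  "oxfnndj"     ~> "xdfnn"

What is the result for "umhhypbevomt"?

Each output is the input with this applied: take characters alternately from the front and the back (1st, last, 2nd, 2nd-last, ...), then delete the first 2 characters.
Working it through for "umhhypbevomt": intermediate "utmmhohvyepb", final "mmhohvyepb".

mmhohvyepb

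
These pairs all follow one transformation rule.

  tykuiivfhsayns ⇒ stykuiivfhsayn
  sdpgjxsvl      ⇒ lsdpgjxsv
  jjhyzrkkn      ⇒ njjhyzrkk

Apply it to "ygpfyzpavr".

In each case the input is transformed by: move the last character to the front.
Applying that to "ygpfyzpavr" gives "rygpfyzpav".

rygpfyzpav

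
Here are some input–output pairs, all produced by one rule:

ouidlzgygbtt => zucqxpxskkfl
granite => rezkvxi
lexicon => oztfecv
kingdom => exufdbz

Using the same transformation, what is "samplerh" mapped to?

dgcviyjr

The transformation: shift every letter 9 places backward in the alphabet (wrapping around), then move the first 2 characters to the end (rotate left by 2).
For "samplerh", step one produces "jrdgcviy"; step two turns that into "dgcviyjr".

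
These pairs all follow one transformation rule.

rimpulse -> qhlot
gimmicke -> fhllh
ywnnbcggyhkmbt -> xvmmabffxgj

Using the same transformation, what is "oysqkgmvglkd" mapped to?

nxrpjfluf

The rule is to delete the last 3 characters, then shift every letter 1 place backward in the alphabet (wrapping around).
Starting from "oysqkgmvglkd": after the first operation, "oysqkgmvg"; after the second, "nxrpjfluf".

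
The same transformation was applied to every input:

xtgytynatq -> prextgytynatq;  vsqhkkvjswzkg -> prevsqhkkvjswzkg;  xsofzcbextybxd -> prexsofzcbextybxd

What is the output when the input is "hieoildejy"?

prehieoildejy

Rule — prepend "pre".
For "hieoildejy" the result is "prehieoildejy".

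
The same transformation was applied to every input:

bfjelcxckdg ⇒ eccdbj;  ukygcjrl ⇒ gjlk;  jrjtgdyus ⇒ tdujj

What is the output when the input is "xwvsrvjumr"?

svurw

The transformation: move the first 3 characters to the end (rotate left by 3), then keep every other character starting from the first (positions 1st, 3rd, 5th, ...).
Applying both steps to "xwvsrvjumr": "srvjumrxwv", then "svurw".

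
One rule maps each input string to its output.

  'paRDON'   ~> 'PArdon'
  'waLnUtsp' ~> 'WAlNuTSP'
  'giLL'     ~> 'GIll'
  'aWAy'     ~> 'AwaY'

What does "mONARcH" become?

Rule — flip the case of every letter.
So "mONARcH" becomes "MonarCh".

MonarCh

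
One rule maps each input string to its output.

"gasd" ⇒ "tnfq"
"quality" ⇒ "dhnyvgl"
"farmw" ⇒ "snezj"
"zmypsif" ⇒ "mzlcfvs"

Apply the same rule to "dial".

The pattern: shift every letter 13 places forward in the alphabet (wrapping around) — i.e. ROT13.
Applying that to "dial" gives "qvny".

qvny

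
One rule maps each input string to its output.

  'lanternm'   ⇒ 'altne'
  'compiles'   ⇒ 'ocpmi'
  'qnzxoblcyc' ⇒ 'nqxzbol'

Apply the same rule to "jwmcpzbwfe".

The rule is to delete the last 3 characters, then swap each adjacent pair of characters (1↔2, 3↔4, ...).
For "jwmcpzbwfe", step one produces "jwmcpzb"; step two turns that into "wjcmzpb".

wjcmzpb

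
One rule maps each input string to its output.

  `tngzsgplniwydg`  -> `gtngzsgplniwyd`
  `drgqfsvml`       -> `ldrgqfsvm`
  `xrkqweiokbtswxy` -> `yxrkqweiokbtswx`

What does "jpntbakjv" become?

The rule is to move the last character to the front.
On "jpntbakjv" that produces "vjpntbakj".

vjpntbakj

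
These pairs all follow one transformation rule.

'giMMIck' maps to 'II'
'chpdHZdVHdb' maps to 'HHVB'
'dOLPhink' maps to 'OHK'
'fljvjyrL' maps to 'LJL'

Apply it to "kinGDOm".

ID

In each case the input is transformed by: keep one character in every 3, starting at position 2 (positions 2nd, 5th, 8th, ...), then convert every letter to uppercase.
"kinGDOm" → "iD" → "ID".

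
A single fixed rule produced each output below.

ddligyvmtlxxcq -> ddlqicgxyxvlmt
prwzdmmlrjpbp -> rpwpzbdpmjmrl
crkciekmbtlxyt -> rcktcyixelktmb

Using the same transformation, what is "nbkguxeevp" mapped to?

Rule — move the first character to the end, then take characters alternately from the front and the back (1st, last, 2nd, 2nd-last, ...).
Applying both steps to "nbkguxeevp": "bkguxeevpn", then "bnkpgvuexe".

bnkpgvuexe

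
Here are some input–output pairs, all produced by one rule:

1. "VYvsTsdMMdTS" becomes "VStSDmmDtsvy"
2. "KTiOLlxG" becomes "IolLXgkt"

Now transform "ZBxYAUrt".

XyauRTzb

Looking at the pairs, the operation is to move the first 2 characters to the end (rotate left by 2), then flip the case of every letter.
"ZBxYAUrt" → "xYAUrtZB" → "XyauRTzb".
(Check on "VYvsTsdMMdTS": → "vsTsdMMdTSVY" → "VStSDmmDtsvy" ✓)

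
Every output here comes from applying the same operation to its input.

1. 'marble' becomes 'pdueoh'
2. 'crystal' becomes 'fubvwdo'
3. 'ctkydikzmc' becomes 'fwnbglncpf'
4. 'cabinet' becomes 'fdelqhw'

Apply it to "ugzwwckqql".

xjczzfntto

Rule — shift every letter 3 places forward in the alphabet (wrapping around).
"ugzwwckqql" → "xjczzfntto".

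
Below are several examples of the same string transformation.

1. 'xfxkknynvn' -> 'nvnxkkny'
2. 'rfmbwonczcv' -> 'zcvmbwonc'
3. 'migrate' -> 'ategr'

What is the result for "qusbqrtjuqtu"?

Looking at the pairs, the operation is to delete the first 2 characters, then move the last 3 characters to the front (rotate right by 3).
"qusbqrtjuqtu" → "sbqrtjuqtu" → "qtusbqrtju".
(Check on "xfxkknynvn": → "xkknynvn" → "nvnxkkny" ✓)

qtusbqrtju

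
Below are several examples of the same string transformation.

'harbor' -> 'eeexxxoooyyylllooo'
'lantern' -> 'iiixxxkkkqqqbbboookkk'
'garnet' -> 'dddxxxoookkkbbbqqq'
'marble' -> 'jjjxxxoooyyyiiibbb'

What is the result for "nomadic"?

kkkllljjjxxxaaafffzzz

The transformation: repeat every character 3 times, then shift every letter 3 places backward in the alphabet (wrapping around).
Applying that to "nomadic" gives "kkkllljjjxxxaaafffzzz".
(Check on "harbor": → "hhhaaarrrbbbooorrr" → "eeexxxoooyyylllooo" ✓)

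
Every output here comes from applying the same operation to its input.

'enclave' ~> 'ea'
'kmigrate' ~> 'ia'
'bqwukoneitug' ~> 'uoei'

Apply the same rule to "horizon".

Rule — delete the last 2 characters, then keep only the vowels.
Applying both steps to "horizon": "horiz", then "oi".

oi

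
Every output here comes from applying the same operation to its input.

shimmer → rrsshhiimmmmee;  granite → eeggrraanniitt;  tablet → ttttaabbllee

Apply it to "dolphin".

Each output is the input with this applied: move the last character to the front, then double every character.
Working it through for "dolphin": intermediate "ndolphi", final "nnddoollpphhii".

nnddoollpphhii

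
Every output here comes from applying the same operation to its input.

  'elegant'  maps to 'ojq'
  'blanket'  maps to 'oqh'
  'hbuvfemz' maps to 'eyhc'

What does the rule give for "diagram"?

ljd

In each case the input is transformed by: shift every letter 3 places forward in the alphabet (wrapping around), then keep every other character starting from the second (positions 2nd, 4th, 6th, ...).
Working it through for "diagram": intermediate "gldjudp", final "ljd".
(Check on "hbuvfemz": → "kexyihpc" → "eyhc" ✓)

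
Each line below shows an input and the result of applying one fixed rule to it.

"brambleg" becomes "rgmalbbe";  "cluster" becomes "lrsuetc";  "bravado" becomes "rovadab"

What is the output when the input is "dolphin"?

Rule — swap the first and last characters, then swap each adjacent pair of characters (1↔2, 3↔4, ...).
"dolphin" → "nolphid" → "onplihd".

onplihd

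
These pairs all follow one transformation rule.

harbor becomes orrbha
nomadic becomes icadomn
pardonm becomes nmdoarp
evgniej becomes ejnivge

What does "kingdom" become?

omgdink

The rule is to reverse the string, then swap each adjacent pair of characters (1↔2, 3↔4, ...).
"kingdom" → "modgnik" → "omgdink".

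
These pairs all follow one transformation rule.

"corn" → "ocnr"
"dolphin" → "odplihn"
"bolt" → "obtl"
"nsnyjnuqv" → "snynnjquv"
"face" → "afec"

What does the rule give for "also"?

The rule is to swap each adjacent pair of characters (1↔2, 3↔4, ...).
So "also" becomes "laos".

laos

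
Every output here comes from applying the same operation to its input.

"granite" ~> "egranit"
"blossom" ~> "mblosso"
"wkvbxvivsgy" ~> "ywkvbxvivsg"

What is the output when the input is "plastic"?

The rule is to move the last character to the front.
Applying that to "plastic" gives "cplasti".

cplasti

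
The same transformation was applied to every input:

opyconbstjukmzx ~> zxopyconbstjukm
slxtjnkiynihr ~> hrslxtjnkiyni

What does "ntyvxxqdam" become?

In each case the input is transformed by: move the last 2 characters to the front (rotate right by 2).
On "ntyvxxqdam" that produces "amntyvxxqd".

amntyvxxqd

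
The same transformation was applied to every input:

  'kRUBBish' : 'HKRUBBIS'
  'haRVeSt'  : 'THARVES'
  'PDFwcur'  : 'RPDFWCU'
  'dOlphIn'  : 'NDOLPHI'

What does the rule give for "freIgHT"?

The rule is to move the last character to the front, then convert every letter to uppercase.
"freIgHT" → "TfreIgH" → "TFREIGH".

TFREIGH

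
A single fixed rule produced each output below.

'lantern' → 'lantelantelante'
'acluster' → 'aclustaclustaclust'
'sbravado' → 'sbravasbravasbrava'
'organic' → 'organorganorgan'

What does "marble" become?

marbmarbmarb

Rule — delete the last 2 characters, then write the whole string 3 times in a row.
Starting from "marble": after the first operation, "marb"; after the second, "marbmarbmarb".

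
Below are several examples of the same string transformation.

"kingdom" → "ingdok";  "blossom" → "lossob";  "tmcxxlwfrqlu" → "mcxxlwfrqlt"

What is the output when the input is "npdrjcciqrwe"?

pdrjcciqrwn

In each case the input is transformed by: delete the last character, then move the first character to the end.
Starting from "npdrjcciqrwe": after the first operation, "npdrjcciqrw"; after the second, "pdrjcciqrwn".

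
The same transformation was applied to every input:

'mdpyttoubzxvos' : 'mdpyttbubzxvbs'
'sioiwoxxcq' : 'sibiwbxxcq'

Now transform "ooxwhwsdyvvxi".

Rule — replace every "o" with "b".
For "ooxwhwsdyvvxi" the result is "bbxwhwsdyvvxi".

bbxwhwsdyvvxi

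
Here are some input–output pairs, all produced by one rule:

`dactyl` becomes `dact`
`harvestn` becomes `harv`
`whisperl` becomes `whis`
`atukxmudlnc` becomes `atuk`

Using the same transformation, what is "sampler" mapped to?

samp

The transformation: keep only the first 4 characters.
"sampler" → "samp".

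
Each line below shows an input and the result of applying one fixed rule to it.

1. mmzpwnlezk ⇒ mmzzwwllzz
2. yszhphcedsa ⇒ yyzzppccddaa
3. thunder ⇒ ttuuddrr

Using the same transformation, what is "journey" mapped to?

jjuunnyy

Looking at the pairs, the operation is to keep every other character starting from the first (positions 1st, 3rd, 5th, ...), then double every character.
For "journey", step one produces "juny"; step two turns that into "jjuunnyy".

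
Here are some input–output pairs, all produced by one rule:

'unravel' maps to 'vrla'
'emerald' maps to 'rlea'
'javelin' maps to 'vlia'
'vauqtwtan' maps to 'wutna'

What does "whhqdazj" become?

zqhd

The rule is to sort the characters into reverse alphabetical order, then keep every other character starting from the first (positions 1st, 3rd, 5th, ...).
For "whhqdazj", step one produces "zwqjhhda"; step two turns that into "zqhd".
(Check on "emerald": → "rmleeda" → "rlea" ✓)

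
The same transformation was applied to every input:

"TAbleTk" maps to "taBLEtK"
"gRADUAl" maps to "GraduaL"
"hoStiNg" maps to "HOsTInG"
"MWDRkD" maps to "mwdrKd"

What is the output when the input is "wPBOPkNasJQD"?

The rule is to flip the case of every letter.
"wPBOPkNasJQD" → "WpbopKnASjqd".

WpbopKnASjqd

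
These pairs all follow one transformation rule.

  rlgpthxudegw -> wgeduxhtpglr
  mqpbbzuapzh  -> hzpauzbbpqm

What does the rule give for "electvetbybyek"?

In each case the input is transformed by: reverse the string.
For "electvetbybyek" the result is "keybybtevtcele".

keybybtevtcele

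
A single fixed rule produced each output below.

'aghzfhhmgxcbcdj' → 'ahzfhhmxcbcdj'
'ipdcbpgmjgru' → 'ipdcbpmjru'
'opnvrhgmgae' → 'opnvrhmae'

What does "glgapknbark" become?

lapknbark

Each output is the input with this applied: remove every "g".
Applying that to "glgapknbark" gives "lapknbark".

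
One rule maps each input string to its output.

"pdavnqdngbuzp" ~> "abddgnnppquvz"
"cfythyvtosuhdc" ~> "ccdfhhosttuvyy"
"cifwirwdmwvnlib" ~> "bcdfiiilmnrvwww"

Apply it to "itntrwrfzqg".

fginqrrttwz

Looking at the pairs, the operation is to sort the characters into alphabetical order.
Doing the same to "itntrwrfzqg": "fginqrrttwz".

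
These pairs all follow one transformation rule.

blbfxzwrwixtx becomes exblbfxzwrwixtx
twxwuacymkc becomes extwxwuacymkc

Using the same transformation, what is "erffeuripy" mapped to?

exerffeuripy

The rule is to prepend "ex".
Doing the same to "erffeuripy": "exerffeuripy".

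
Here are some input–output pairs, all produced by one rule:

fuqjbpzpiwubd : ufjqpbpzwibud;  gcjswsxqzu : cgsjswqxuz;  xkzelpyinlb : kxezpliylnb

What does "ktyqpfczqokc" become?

tkqyfpzcoqck

The rule is to swap each adjacent pair of characters (1↔2, 3↔4, ...).
For "ktyqpfczqokc" the result is "tkqyfpzcoqck".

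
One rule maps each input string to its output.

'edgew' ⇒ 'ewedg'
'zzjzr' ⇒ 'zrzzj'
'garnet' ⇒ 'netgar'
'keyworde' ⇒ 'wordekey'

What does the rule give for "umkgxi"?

Looking at the pairs, the operation is to move the first 3 characters to the end (rotate left by 3).
So "umkgxi" becomes "gxiumk".

gxiumk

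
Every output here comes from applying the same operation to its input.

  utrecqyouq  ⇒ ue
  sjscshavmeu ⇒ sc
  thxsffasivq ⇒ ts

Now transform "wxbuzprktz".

Rule — keep one character in every 3, starting at position 1 (positions 1st, 4th, 7th, ...), then delete the last 2 characters.
Doing the same to "wxbuzprktz": "wu".

wu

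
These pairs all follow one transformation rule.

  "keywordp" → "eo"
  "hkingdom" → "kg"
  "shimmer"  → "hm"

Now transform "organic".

rn

The rule is to move the last character to the front, then keep one character in every 3, starting at position 3 (positions 3rd, 6th, 9th, ...).
So "organic" becomes "rn".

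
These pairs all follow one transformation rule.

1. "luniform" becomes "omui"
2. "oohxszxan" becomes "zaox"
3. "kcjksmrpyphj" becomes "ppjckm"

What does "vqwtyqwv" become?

The transformation: keep every other character starting from the second (positions 2nd, 4th, 6th, ...), then swap the front and back halves of the string.
Starting from "vqwtyqwv": after the first operation, "qtqv"; after the second, "qvqt".

qvqt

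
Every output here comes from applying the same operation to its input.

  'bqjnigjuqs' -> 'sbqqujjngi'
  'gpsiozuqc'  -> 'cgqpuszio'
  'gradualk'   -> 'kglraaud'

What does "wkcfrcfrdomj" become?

jwmkocdfrrfc

Each output is the input with this applied: reverse the string, then take characters alternately from the front and the back (1st, last, 2nd, 2nd-last, ...).
For "wkcfrcfrdomj" the result is "jwmkocdfrrfc".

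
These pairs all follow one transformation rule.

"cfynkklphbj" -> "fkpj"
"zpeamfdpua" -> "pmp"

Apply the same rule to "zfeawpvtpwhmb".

The rule is to keep one character in every 3, starting at position 2 (positions 2nd, 5th, 8th, ...).
For "zfeawpvtpwhmb" the result is "fwth".

fwth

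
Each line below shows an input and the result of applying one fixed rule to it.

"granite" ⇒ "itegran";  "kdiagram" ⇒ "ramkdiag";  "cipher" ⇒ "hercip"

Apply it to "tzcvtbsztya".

The rule is to move the last 3 characters to the front (rotate right by 3).
So "tzcvtbsztya" becomes "tyatzcvtbsz".

tyatzcvtbsz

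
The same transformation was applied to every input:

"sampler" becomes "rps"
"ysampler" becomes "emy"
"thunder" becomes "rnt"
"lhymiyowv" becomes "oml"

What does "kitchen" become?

nck

What's happening: keep one character in every 3, starting at position 1 (positions 1st, 4th, 7th, ...), then reverse the string.
For "kitchen" the result is "nck".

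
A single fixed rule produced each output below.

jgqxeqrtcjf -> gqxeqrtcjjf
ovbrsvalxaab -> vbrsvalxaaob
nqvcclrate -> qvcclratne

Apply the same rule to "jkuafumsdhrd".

The rule is to swap the first and last characters, then move the first character to the end.
Starting from "jkuafumsdhrd": after the first operation, "dkuafumsdhrj"; after the second, "kuafumsdhrjd".

kuafumsdhrjd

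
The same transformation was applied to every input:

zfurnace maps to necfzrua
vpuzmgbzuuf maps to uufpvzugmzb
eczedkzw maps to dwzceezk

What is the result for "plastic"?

itclpsa

Looking at the pairs, the operation is to swap each adjacent pair of characters (1↔2, 3↔4, ...), then move the last 3 characters to the front (rotate right by 3).
On "plastic": the first step gives "lpsaitc", and the second then gives "itclpsa".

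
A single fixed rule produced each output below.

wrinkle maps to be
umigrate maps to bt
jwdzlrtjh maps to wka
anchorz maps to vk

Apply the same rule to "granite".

The rule is to keep one character in every 3, starting at position 3 (positions 3rd, 6th, 9th, ...), then shift every letter 7 places backward in the alphabet (wrapping around).
For "granite", step one produces "at"; step two turns that into "tm".

tm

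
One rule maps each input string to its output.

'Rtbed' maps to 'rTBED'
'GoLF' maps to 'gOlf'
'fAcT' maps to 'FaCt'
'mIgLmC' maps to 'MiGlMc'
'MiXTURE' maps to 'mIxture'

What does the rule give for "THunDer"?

The transformation: flip the case of every letter.
For "THunDer" the result is "thUNdER".

thUNdER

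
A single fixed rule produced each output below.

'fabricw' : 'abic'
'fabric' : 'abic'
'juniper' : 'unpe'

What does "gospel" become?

osel

The rule is to double every character, then keep one character in every 3, starting at position 3 (positions 3rd, 6th, 9th, ...).
Applying both steps to "gospel": "ggoossppeell", then "osel".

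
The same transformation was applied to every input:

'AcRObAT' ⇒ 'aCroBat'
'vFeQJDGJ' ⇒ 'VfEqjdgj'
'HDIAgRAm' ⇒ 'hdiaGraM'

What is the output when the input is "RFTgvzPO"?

rftGVZpo

In each case the input is transformed by: flip the case of every letter.
For "RFTgvzPO" the result is "rftGVZpo".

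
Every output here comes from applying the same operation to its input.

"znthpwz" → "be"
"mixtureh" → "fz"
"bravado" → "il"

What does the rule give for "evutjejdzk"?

cmh

Each output is the input with this applied: shift every letter 8 places forward in the alphabet (wrapping around), then keep one character in every 3, starting at position 3 (positions 3rd, 6th, 9th, ...).
For "evutjejdzk", step one produces "mdcbrmrlhs"; step two turns that into "cmh".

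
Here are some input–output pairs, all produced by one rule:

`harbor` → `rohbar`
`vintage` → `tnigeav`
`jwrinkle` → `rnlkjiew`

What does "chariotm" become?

Each output is the input with this applied: sort the characters into reverse alphabetical order, then move the first character to the end.
Working it through for "chariotm": intermediate "tromihca", final "romihcat".

romihcat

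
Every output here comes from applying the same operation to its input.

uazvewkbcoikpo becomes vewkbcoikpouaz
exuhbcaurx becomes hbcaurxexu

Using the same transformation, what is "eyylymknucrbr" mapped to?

lymknucrbreyy

In each case the input is transformed by: move the first 3 characters to the end (rotate left by 3).
Doing the same to "eyylymknucrbr": "lymknucrbreyy".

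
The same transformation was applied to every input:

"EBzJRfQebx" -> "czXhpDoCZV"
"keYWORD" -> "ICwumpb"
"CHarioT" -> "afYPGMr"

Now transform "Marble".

Rule — shift every letter 2 places backward in the alphabet (wrapping around), then flip the case of every letter.
Working it through for "Marble": intermediate "Kypzjc", final "kYPZJC".

kYPZJC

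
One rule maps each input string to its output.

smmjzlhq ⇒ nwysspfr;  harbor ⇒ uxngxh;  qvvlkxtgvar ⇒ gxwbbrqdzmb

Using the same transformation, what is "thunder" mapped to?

Rule — move the last 2 characters to the front (rotate right by 2), then shift every letter 6 places forward in the alphabet (wrapping around).
For "thunder", step one produces "erthund"; step two turns that into "kxznatj".

kxznatj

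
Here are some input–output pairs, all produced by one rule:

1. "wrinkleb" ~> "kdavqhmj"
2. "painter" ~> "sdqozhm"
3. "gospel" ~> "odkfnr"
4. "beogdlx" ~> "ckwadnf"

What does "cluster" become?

The transformation: move the last 3 characters to the front (rotate right by 3), then shift every letter 1 place backward in the alphabet (wrapping around).
Applying both steps to "cluster": "terclus", then "sdqbktr".

sdqbktr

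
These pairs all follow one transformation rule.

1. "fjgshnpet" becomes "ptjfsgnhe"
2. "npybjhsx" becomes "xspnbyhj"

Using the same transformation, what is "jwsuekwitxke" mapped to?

ekwjuskeiwxt

The pattern: swap each adjacent pair of characters (1↔2, 3↔4, ...), then move the last 2 characters to the front (rotate right by 2).
On "jwsuekwitxke": the first step gives "wjuskeiwxtek", and the second then gives "ekwjuskeiwxt".
(Check on "npybjhsx": → "pnbyhjxs" → "xspnbyhj" ✓)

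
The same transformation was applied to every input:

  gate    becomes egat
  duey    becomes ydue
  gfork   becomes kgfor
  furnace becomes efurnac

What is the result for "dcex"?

Each output is the input with this applied: move the last character to the front.
For "dcex" the result is "xdce".

xdce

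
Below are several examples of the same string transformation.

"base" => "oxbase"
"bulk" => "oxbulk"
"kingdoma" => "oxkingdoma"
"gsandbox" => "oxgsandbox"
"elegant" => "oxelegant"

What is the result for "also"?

oxalso

The transformation: prepend "ox".
For "also" the result is "oxalso".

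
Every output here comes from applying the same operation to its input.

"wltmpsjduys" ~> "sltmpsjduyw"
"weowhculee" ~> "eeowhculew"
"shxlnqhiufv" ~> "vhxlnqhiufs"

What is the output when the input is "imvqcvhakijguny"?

ymvqcvhakijguni

The rule is to swap the first and last characters.
So "imvqcvhakijguny" becomes "ymvqcvhakijguni".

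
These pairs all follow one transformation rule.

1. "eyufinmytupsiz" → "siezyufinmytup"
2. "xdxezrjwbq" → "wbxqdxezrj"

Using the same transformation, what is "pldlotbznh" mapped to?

znphldlotb

Looking at the pairs, the operation is to swap the first and last characters, then move the last 3 characters to the front (rotate right by 3).
Starting from "pldlotbznh": after the first operation, "hldlotbznp"; after the second, "znphldlotb".
(Check on "xdxezrjwbq": → "qdxezrjwbx" → "wbxqdxezrj" ✓)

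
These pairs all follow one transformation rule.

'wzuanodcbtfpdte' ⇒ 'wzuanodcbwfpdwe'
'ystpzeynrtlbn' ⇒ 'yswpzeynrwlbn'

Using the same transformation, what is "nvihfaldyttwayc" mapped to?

Each output is the input with this applied: replace every "t" with "w".
Applying that to "nvihfaldyttwayc" gives "nvihfaldywwwayc".

nvihfaldywwwayc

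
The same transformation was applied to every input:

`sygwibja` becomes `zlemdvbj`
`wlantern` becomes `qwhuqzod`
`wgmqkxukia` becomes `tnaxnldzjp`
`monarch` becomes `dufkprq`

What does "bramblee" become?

peohheud

In each case the input is transformed by: move the first 3 characters to the end (rotate left by 3), then shift every letter 3 places forward in the alphabet (wrapping around).
Applying both steps to "bramblee": "mbleebra", then "peohheud".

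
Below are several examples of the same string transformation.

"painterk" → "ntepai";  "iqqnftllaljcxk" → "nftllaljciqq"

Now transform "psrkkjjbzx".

The transformation: delete the last 2 characters, then move the first 3 characters to the end (rotate left by 3).
Starting from "psrkkjjbzx": after the first operation, "psrkkjjb"; after the second, "kkjjbpsr".

kkjjbpsr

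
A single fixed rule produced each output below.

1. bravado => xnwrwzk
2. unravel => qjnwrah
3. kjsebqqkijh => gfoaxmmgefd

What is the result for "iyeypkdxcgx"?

The pattern: shift every letter 4 places backward in the alphabet (wrapping around).
Applying that to "iyeypkdxcgx" gives "euaulgztyct".

euaulgztyct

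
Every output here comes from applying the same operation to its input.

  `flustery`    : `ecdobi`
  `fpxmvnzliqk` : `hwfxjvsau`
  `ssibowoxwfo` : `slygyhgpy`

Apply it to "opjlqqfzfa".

Each output is the input with this applied: shift every letter 10 places forward in the alphabet (wrapping around), then delete the first 2 characters.
For "opjlqqfzfa", step one produces "yztvaapjpk"; step two turns that into "tvaapjpk".
(Check on "fpxmvnzliqk": → "pzhwfxjvsau" → "hwfxjvsau" ✓)

tvaapjpk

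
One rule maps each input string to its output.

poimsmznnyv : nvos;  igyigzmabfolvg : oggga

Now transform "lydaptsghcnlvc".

ncypg

What's happening: keep one character in every 3, starting at position 2 (positions 2nd, 5th, 8th, ...), then move the last 2 characters to the front (rotate right by 2).
On "lydaptsghcnlvc": the first step gives "ypgnc", and the second then gives "ncypg".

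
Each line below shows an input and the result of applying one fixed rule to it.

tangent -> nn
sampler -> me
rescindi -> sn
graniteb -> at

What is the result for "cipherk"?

pr

The rule is to keep one character in every 3, starting at position 3 (positions 3rd, 6th, 9th, ...).
Doing the same to "cipherk": "pr".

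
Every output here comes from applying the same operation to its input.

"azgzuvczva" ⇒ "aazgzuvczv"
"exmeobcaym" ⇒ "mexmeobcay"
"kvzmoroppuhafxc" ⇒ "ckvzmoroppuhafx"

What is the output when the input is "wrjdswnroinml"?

lwrjdswnroinm

The pattern: move the last character to the front.
Applying that to "wrjdswnroinml" gives "lwrjdswnroinm".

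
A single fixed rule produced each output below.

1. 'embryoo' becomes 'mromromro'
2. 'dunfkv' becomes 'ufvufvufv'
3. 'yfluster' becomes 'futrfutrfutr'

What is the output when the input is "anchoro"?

nhrnhrnhr

The transformation: keep every other character starting from the second (positions 2nd, 4th, 6th, ...), then write the whole string 3 times in a row.
Working it through for "anchoro": intermediate "nhr", final "nhrnhrnhr".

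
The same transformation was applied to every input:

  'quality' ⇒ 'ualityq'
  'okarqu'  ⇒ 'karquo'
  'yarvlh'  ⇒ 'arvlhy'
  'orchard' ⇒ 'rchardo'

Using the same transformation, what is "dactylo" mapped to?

actylod

The pattern: move the first character to the end.
Doing the same to "dactylo": "actylod".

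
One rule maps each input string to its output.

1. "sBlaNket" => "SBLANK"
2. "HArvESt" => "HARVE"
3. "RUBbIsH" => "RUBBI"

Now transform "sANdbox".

The transformation: delete the last 2 characters, then convert every letter to uppercase.
"sANdbox" → "sANdb" → "SANDB".

SANDB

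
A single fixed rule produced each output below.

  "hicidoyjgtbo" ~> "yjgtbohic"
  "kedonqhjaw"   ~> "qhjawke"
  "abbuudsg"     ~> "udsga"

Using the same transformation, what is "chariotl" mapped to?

Rule — swap the front and back halves of the string, then delete the last 3 characters.
Applying both steps to "chariotl": "iotlchar", then "iotlc".

iotlc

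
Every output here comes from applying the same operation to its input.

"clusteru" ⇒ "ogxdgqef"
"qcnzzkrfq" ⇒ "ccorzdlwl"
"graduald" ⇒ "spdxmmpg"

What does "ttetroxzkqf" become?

What's happening: shift every letter 12 places forward in the alphabet (wrapping around), then take characters alternately from the front and the back (1st, last, 2nd, 2nd-last, ...).
"ttetroxzkqf" → "ffqfdajlwcr" → "frfcqwfldja".

frfcqwfldja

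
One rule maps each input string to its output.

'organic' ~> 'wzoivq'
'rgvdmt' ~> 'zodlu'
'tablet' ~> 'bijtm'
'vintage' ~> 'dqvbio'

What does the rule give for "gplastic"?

oxtiabq

What's happening: delete the last character, then shift every letter 8 places forward in the alphabet (wrapping around).
Working it through for "gplastic": intermediate "gplasti", final "oxtiabq".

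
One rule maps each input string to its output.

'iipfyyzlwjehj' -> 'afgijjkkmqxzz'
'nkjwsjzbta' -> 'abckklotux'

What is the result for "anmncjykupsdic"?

Each output is the input with this applied: shift every letter 1 place forward in the alphabet (wrapping around), then sort the characters into alphabetical order.
On "anmncjykupsdic": the first step gives "bonodkzlvqtejd", and the second then gives "bddejklnooqtvz".
(Check on "nkjwsjzbta": → "olkxtkacub" → "abckklotux" ✓)

bddejklnooqtvz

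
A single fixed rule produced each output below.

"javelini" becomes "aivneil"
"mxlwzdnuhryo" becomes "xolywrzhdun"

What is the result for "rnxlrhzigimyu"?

nuxylmrihgzi

Looking at the pairs, the operation is to delete the first character, then take characters alternately from the front and the back (1st, last, 2nd, 2nd-last, ...).
Working it through for "rnxlrhzigimyu": intermediate "nxlrhzigimyu", final "nuxylmrihgzi".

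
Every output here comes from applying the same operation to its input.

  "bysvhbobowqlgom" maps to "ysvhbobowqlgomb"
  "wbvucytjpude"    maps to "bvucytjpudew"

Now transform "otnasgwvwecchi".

tnasgwvwecchio

In each case the input is transformed by: move the first character to the end.
Doing the same to "otnasgwvwecchi": "tnasgwvwecchio".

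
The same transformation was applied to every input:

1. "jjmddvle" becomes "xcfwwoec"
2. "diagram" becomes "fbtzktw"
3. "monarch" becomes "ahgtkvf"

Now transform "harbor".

Each output is the input with this applied: swap the first and last characters, then shift every letter 7 places backward in the alphabet (wrapping around).
On "harbor": the first step gives "rarboh", and the second then gives "ktkuha".
(Check on "jjmddvle": → "ejmddvlj" → "xcfwwoec" ✓)

ktkuha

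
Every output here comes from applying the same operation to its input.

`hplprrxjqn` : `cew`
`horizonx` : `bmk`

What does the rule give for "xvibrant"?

ieg

What's happening: keep one character in every 3, starting at position 2 (positions 2nd, 5th, 8th, ...), then shift every letter 13 places forward in the alphabet (wrapping around) — i.e. ROT13.
Starting from "xvibrant": after the first operation, "vrt"; after the second, "ieg".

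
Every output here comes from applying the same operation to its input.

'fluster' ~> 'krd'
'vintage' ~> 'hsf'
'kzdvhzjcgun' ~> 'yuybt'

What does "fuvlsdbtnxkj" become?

tkcswi

The transformation: shift every letter 1 place backward in the alphabet (wrapping around), then keep every other character starting from the second (positions 2nd, 4th, 6th, ...).
Starting from "fuvlsdbtnxkj": after the first operation, "etukrcasmwji"; after the second, "tkcswi".
(Check on "kzdvhzjcgun": → "jycugyibftm" → "yuybt" ✓)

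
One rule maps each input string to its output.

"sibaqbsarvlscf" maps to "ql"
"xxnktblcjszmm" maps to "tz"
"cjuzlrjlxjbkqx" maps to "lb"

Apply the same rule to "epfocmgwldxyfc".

cx

Each output is the input with this applied: keep every other character starting from the first (positions 1st, 3rd, 5th, ...), then keep one character in every 3, starting at position 3 (positions 3rd, 6th, 9th, ...).
For "epfocmgwldxyfc" the result is "cx".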